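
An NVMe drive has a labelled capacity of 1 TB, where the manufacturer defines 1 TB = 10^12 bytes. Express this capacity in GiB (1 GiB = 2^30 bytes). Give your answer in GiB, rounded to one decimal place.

1 TB × 1,000,000,000,000 bytes/TB = 1,000,000,000,000 bytes
1 GiB = 2^30 bytes = 1,073,741,824 bytes
1,000,000,000,000 / 1,073,741,824 = 931.3 GiB

931.3 GiB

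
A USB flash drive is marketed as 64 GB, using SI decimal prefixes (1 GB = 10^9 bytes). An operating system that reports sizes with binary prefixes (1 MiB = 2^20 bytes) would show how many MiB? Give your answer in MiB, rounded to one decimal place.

61,035.2 MiB

64 GB = 64 × 10^9 bytes = 64,000,000,000 bytes
1 MiB = 1,048,576 bytes
64,000,000,000 / 1,048,576 = 61,035.2 MiB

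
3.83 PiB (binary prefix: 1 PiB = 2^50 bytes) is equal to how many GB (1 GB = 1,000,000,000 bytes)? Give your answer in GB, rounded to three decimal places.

3.83 PiB × 1,125,899,906,842,624 bytes/PiB = 4,312,196,643,207,249.92 bytes
1 GB = 10^9 bytes = 1,000,000,000 bytes
4,312,196,643,207,249.92 / 1,000,000,000 = 4,312,196.643 GB

4,312,196.643 GB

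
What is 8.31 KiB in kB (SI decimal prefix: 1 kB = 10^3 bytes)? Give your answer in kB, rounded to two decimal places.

8.51 kB

8.31 KiB × 1,024 bytes/KiB = 8,509.44 bytes
1 kB = 1,000 bytes
8,509.44 / 1,000 = 8.51 kB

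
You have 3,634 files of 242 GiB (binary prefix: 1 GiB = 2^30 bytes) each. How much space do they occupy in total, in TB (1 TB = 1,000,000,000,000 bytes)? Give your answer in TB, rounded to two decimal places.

Total = 3,634 × 242 GiB = 879,428 GiB
= 879,428 × 1,073,741,824 bytes = 944,278,624,796,672 bytes
1 TB = 1,000,000,000,000 bytes
944,278,624,796,672 / 1,000,000,000,000 = 944.28 TB

944.28 TB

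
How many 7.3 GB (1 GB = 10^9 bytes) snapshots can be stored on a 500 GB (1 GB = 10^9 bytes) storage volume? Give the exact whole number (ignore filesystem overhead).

Capacity: 500 GB = 500,000,000,000 bytes
Per item: 7.3 GB = 7,300,000,000 bytes
⌊500,000,000,000 / 7,300,000,000⌋ = 68

68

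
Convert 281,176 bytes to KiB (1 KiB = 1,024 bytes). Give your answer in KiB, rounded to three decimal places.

281,176 bytes given.
1 KiB = 1,024 bytes
281,176 / 1,024 = 274.586 KiB

274.586 KiB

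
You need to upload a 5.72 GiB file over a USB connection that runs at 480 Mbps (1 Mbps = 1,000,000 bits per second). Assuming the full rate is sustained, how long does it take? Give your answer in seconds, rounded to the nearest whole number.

5.72 GiB = 6,141,803,233.28 bytes = 49,134,425,866.24 bits
480 Mbps = 480,000,000 bits/s
time = 49,134,425,866.24 / 480,000,000 = 102 s

102 seconds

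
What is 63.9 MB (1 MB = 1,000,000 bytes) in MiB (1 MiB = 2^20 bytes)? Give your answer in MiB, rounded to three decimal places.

63.9 MB × 1,000,000 bytes/MB = 63,900,000 bytes
1 MiB = 1,048,576 bytes
63,900,000 / 1,048,576 = 60.940 MiB

60.940 MiB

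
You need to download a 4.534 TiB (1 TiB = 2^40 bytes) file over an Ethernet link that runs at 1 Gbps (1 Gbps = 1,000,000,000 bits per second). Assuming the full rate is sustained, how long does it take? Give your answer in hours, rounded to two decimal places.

11.08 hours

4.534 TiB = 4,985,185,720,336.384 bytes = 39,881,485,762,691.072 bits
1 Gbps = 1,000,000,000 bits/s
time = 39,881,485,762,691.072 / 1,000,000,000 = 39,881.4858 s
39,881.4858 s / 3600 = 11.08 hours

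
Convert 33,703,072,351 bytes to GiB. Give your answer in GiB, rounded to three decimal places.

33,703,072,351 bytes given.
1 GiB = 2^30 bytes = 1,073,741,824 bytes
33,703,072,351 / 1,073,741,824 = 31.388 GiB

31.388 GiB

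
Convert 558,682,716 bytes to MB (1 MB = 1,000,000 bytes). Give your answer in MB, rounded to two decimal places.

558.68 MB

558,682,716 bytes given.
1 MB = 1,000,000 bytes
558,682,716 / 1,000,000 = 558.68 MB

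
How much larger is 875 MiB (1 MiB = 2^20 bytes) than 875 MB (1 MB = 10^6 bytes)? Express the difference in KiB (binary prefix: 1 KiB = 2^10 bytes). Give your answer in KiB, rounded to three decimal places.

875 MiB = 875 × 1,048,576 = 917,504,000 bytes
875 MB = 875 × 1,000,000 = 875,000,000 bytes
difference = 42,504,000 bytes
42,504,000 / 1,024 = 41,507.813 KiB

41,507.813 KiB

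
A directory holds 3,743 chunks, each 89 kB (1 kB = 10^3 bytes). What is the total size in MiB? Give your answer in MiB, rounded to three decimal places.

Total = 3,743 × 89 kB = 333,127 kB
= 333,127 × 1,000 bytes = 333,127,000 bytes
1 MiB = 1,048,576 bytes
333,127,000 / 1,048,576 = 317.695 MiB

317.695 MiB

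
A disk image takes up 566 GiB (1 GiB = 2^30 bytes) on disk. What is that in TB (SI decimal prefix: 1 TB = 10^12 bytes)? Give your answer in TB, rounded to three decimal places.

0.608 TB

566 GiB × 1,073,741,824 bytes/GiB = 607,737,872,384 bytes
1 TB = 10^12 bytes = 1,000,000,000,000 bytes
607,737,872,384 / 1,000,000,000,000 = 0.608 TB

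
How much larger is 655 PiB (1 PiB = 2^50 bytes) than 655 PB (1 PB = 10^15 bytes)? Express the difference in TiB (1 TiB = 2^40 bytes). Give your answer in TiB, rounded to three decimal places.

655 PiB = 655 × 1,125,899,906,842,624 = 737,464,438,981,918,720 bytes
655 PB = 655 × 1,000,000,000,000,000 = 655,000,000,000,000,000 bytes
difference = 82,464,438,981,918,720 bytes
82,464,438,981,918,720 / 1,099,511,627,776 = 75,000.970 TiB

75,000.970 TiB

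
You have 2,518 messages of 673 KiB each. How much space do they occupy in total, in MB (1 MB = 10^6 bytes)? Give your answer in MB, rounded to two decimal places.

1,735.28 MB

Total = 2,518 × 673 KiB = 1,694,614 KiB
= 1,694,614 × 1,024 bytes = 1,735,284,736 bytes
1 MB = 1,000,000 bytes
1,735,284,736 / 1,000,000 = 1,735.28 MB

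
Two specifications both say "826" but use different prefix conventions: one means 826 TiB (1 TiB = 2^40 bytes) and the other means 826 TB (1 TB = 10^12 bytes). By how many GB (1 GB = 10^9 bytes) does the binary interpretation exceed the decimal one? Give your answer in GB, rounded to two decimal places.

82,196.60 GB

826 TiB = 826 × 1,099,511,627,776 = 908,196,604,542,976 bytes
826 TB = 826 × 1,000,000,000,000 = 826,000,000,000,000 bytes
difference = 82,196,604,542,976 bytes
82,196,604,542,976 / 1,000,000,000 = 82,196.60 GB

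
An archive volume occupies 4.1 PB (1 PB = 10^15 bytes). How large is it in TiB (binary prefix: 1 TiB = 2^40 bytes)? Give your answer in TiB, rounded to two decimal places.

4.1 PB = 4.1 × 10^15 bytes = 4,100,000,000,000,000 bytes
1 TiB = 1,099,511,627,776 bytes
4,100,000,000,000,000 / 1,099,511,627,776 = 3,728.93 TiB

3,728.93 TiB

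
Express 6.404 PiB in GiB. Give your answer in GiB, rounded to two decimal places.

6.404 PiB × 1,125,899,906,842,624 bytes/PiB = 7,210,263,003,420,164.096 bytes
1 GiB = 2^30 bytes = 1,073,741,824 bytes
7,210,263,003,420,164.096 / 1,073,741,824 = 6,715,080.70 GiB

6,715,080.70 GiB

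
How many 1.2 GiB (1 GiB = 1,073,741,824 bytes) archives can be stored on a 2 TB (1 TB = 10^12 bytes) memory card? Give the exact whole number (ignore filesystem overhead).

Capacity: 2 TB = 2,000,000,000,000 bytes
Per item: 1.2 GiB = 1,288,490,188.8 bytes
⌊2,000,000,000,000 / 1,288,490,188.8⌋ = 1,552

1,552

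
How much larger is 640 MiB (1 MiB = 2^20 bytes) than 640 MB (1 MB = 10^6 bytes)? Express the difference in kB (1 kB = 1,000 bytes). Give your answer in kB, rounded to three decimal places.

640 MiB = 640 × 1,048,576 = 671,088,640 bytes
640 MB = 640 × 1,000,000 = 640,000,000 bytes
difference = 31,088,640 bytes
31,088,640 / 1,000 = 31,088.640 kB

31,088.640 kB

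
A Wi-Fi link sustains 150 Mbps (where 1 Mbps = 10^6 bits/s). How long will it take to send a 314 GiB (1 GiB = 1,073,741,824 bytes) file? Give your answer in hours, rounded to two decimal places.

4.99 hours

314 GiB = 337,154,932,736 bytes = 2,697,239,461,888 bits
150 Mbps = 150,000,000 bits/s
time = 2,697,239,461,888 / 150,000,000 = 17,981.5964 s
17,981.5964 s / 3600 = 4.99 hours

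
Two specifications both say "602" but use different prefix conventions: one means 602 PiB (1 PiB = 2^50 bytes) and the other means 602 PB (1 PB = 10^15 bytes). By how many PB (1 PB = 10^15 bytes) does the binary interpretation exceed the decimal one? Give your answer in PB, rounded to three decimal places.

75.792 PB

602 PiB = 602 × 1,125,899,906,842,624 = 677,791,743,919,259,648 bytes
602 PB = 602 × 1,000,000,000,000,000 = 602,000,000,000,000,000 bytes
difference = 75,791,743,919,259,648 bytes
75,791,743,919,259,648 / 1,000,000,000,000,000 = 75.792 PB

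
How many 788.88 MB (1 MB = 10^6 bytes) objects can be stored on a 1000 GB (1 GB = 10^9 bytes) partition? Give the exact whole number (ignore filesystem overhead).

Capacity: 1000 GB = 1,000,000,000,000 bytes
Per item: 788.88 MB = 788,880,000 bytes
⌊1,000,000,000,000 / 788,880,000⌋ = 1,267

1,267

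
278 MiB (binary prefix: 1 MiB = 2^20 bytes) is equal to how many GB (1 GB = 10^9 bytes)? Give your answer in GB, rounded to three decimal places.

0.292 GB

278 MiB × 1,048,576 bytes/MiB = 291,504,128 bytes
1 GB = 10^9 bytes = 1,000,000,000 bytes
291,504,128 / 1,000,000,000 = 0.292 GB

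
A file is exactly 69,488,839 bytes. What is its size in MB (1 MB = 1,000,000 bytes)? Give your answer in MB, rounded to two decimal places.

69.49 MB

69,488,839 bytes given.
1 MB = 10^6 bytes = 1,000,000 bytes
69,488,839 / 1,000,000 = 69.49 MB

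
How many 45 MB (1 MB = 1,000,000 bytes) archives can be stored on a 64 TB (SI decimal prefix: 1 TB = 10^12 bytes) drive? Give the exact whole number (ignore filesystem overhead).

1,422,222

Capacity: 64 TB = 64,000,000,000,000 bytes
Per item: 45 MB = 45,000,000 bytes
⌊64,000,000,000,000 / 45,000,000⌋ = 1,422,222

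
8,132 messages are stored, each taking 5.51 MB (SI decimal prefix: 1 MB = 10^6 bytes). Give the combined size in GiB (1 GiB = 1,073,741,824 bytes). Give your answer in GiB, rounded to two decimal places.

Total = 8,132 × 5.51 MB = 44807.32 MB
= 44807.32 × 1,000,000 bytes = 44,807,320,000 bytes
1 GiB = 1,073,741,824 bytes
44,807,320,000 / 1,073,741,824 = 41.73 GiB

41.73 GiB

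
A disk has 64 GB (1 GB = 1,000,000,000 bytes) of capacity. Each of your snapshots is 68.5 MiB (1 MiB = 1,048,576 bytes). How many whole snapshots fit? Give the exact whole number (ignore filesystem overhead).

891

Capacity: 64 GB = 64,000,000,000 bytes
Per item: 68.5 MiB = 71,827,456 bytes
⌊64,000,000,000 / 71,827,456⌋ = 891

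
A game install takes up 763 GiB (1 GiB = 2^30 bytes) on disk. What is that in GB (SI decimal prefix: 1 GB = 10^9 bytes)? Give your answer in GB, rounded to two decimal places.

763 GiB = 763 × 2^30 bytes = 819,265,011,712 bytes
1 GB = 10^9 bytes = 1,000,000,000 bytes
819,265,011,712 / 1,000,000,000 = 819.27 GB

819.27 GB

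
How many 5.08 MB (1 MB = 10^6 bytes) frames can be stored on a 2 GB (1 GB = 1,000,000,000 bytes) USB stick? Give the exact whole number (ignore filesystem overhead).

393

Capacity: 2 GB = 2,000,000,000 bytes
Per item: 5.08 MB = 5,080,000 bytes
⌊2,000,000,000 / 5,080,000⌋ = 393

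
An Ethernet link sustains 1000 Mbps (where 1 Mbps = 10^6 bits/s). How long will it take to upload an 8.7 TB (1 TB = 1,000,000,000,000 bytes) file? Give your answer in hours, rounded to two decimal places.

19.33 hours

8.7 TB = 8,700,000,000,000 bytes = 69,600,000,000,000 bits
1000 Mbps = 1,000,000,000 bits/s
time = 69,600,000,000,000 / 1,000,000,000 = 69,600.0000 s
69,600.0000 s / 3600 = 19.33 hours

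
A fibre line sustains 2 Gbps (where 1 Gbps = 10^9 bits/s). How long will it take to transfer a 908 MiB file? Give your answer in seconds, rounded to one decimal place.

908 MiB = 952,107,008 bytes = 7,616,856,064 bits
2 Gbps = 2,000,000,000 bits/s
time = 7,616,856,064 / 2,000,000,000 = 3.8 s

3.8 seconds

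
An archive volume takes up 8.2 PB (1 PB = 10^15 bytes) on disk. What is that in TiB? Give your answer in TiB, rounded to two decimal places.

7,457.86 TiB

8.2 PB = 8.2 × 10^15 bytes = 8,200,000,000,000,000 bytes
1 TiB = 2^40 bytes = 1,099,511,627,776 bytes
8,200,000,000,000,000 / 1,099,511,627,776 = 7,457.86 TiB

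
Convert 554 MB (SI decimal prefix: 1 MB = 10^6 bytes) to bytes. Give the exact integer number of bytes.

554 × 1,000,000 = 554,000,000 bytes  (1 MB = 10^6 bytes)

554,000,000 bytes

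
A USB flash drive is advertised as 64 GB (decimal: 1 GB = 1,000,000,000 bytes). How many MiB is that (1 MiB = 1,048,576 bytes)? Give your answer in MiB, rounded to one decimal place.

64 GB = 64 × 10^9 bytes = 64,000,000,000 bytes
1 MiB = 2^20 bytes = 1,048,576 bytes
64,000,000,000 / 1,048,576 = 61,035.2 MiB

61,035.2 MiB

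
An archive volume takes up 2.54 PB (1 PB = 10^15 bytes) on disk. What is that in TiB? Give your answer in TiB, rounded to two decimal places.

2.54 PB = 2.54 × 10^15 bytes = 2,540,000,000,000,000 bytes
1 TiB = 2^40 bytes = 1,099,511,627,776 bytes
2,540,000,000,000,000 / 1,099,511,627,776 = 2,310.12 TiB

2,310.12 TiB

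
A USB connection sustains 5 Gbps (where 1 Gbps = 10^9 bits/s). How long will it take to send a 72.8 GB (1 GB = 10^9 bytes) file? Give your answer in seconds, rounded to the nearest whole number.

72.8 GB = 72,800,000,000 bytes = 582,400,000,000 bits
5 Gbps = 5,000,000,000 bits/s
time = 582,400,000,000 / 5,000,000,000 = 116 s

116 seconds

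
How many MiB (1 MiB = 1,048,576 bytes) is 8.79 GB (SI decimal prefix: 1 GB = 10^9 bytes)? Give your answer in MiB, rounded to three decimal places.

8,382.797 MiB

8.79 GB = 8.79 × 10^9 bytes = 8,790,000,000 bytes
1 MiB = 1,048,576 bytes
8,790,000,000 / 1,048,576 = 8,382.797 MiB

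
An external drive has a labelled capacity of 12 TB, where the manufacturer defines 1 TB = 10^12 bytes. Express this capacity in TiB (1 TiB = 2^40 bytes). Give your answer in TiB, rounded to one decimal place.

10.9 TiB

12 TB = 12 × 10^12 bytes = 12,000,000,000,000 bytes
1 TiB = 2^40 bytes = 1,099,511,627,776 bytes
12,000,000,000,000 / 1,099,511,627,776 = 10.9 TiB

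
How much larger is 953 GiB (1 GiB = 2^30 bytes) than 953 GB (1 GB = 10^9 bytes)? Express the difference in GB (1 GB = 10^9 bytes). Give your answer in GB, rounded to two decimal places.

70.28 GB

953 GiB = 953 × 1,073,741,824 = 1,023,275,958,272 bytes
953 GB = 953 × 1,000,000,000 = 953,000,000,000 bytes
difference = 70,275,958,272 bytes
70,275,958,272 / 1,000,000,000 = 70.28 GB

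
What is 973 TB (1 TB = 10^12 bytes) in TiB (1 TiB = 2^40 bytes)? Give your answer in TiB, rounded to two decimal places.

884.94 TiB

973 TB = 973 × 10^12 bytes = 973,000,000,000,000 bytes
1 TiB = 1,099,511,627,776 bytes
973,000,000,000,000 / 1,099,511,627,776 = 884.94 TiB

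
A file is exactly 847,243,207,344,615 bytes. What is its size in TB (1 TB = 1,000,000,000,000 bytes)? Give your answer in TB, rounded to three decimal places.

847,243,207,344,615 bytes given.
1 TB = 1,000,000,000,000 bytes
847,243,207,344,615 / 1,000,000,000,000 = 847.243 TB

847.243 TB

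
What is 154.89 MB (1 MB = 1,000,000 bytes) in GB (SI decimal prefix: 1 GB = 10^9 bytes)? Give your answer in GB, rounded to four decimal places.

0.1549 GB

154.89 MB = 154.89 × 10^6 bytes = 154,890,000 bytes
1 GB = 1,000,000,000 bytes
154,890,000 / 1,000,000,000 = 0.1549 GB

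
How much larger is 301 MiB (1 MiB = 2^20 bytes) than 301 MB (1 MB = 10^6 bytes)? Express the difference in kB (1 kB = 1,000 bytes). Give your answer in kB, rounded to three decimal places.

301 MiB = 301 × 1,048,576 = 315,621,376 bytes
301 MB = 301 × 1,000,000 = 301,000,000 bytes
difference = 14,621,376 bytes
14,621,376 / 1,000 = 14,621.376 kB

14,621.376 kB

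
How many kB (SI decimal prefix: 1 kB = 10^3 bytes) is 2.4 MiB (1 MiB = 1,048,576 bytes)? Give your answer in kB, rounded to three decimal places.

2.4 MiB = 2.4 × 2^20 bytes = 2,516,582.4 bytes
1 kB = 10^3 bytes = 1,000 bytes
2,516,582.4 / 1,000 = 2,516.582 kB

2,516.582 kB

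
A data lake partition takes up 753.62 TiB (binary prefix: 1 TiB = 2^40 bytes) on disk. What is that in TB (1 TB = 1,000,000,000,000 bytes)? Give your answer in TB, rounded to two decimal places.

753.62 TiB × 1,099,511,627,776 bytes/TiB = 828,613,952,924,549.12 bytes
1 TB = 10^12 bytes = 1,000,000,000,000 bytes
828,613,952,924,549.12 / 1,000,000,000,000 = 828.61 TB

828.61 TB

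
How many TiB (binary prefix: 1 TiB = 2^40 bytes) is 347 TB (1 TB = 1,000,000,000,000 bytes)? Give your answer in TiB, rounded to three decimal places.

315.595 TiB

347 TB = 347 × 10^12 bytes = 347,000,000,000,000 bytes
1 TiB = 1,099,511,627,776 bytes
347,000,000,000,000 / 1,099,511,627,776 = 315.595 TiB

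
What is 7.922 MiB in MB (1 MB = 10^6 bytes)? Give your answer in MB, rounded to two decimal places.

7.922 MiB = 7.922 × 2^20 bytes = 8,306,819.072 bytes
1 MB = 1,000,000 bytes
8,306,819.072 / 1,000,000 = 8.31 MB

8.31 MB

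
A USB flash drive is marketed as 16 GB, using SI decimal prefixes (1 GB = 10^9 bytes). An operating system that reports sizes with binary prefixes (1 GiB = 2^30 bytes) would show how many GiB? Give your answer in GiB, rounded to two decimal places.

14.90 GiB

16 GB × 1,000,000,000 bytes/GB = 16,000,000,000 bytes
1 GiB = 2^30 bytes = 1,073,741,824 bytes
16,000,000,000 / 1,073,741,824 = 14.90 GiB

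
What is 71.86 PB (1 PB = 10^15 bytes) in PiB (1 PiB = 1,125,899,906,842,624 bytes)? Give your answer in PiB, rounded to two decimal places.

71.86 PB = 71.86 × 10^15 bytes = 71,860,000,000,000,000 bytes
1 PiB = 2^50 bytes = 1,125,899,906,842,624 bytes
71,860,000,000,000,000 / 1,125,899,906,842,624 = 63.82 PiB

63.82 PiB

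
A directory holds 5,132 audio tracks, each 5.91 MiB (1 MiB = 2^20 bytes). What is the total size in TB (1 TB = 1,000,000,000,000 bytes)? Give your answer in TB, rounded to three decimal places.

Total = 5,132 × 5.91 MiB = 30330.12 MiB
= 30330.12 × 1,048,576 bytes = 31,803,435,909.12 bytes
1 TB = 1,000,000,000,000 bytes
31,803,435,909.12 / 1,000,000,000,000 = 0.032 TB

0.032 TB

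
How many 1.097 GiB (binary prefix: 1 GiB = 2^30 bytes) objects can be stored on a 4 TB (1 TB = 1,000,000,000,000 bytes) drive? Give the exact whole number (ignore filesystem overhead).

3,395

Capacity: 4 TB = 4,000,000,000,000 bytes
Per item: 1.097 GiB = 1,177,894,780.928 bytes
⌊4,000,000,000,000 / 1,177,894,780.928⌋ = 3,395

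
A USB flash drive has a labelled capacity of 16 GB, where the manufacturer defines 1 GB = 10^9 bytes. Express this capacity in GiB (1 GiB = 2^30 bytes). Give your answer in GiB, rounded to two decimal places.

14.90 GiB

16 GB × 1,000,000,000 bytes/GB = 16,000,000,000 bytes
1 GiB = 2^30 bytes = 1,073,741,824 bytes
16,000,000,000 / 1,073,741,824 = 14.90 GiB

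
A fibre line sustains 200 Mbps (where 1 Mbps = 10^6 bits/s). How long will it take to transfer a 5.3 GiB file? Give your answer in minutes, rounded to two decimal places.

5.3 GiB = 5,690,831,667.2 bytes = 45,526,653,337.6 bits
200 Mbps = 200,000,000 bits/s
time = 45,526,653,337.6 / 200,000,000 = 227.633 s
227.633 s / 60 = 3.79 minutes

3.79 minutes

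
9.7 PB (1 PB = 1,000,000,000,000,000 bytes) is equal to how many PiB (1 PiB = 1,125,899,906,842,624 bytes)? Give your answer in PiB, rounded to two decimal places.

8.62 PiB

9.7 PB = 9.7 × 10^15 bytes = 9,700,000,000,000,000 bytes
1 PiB = 1,125,899,906,842,624 bytes
9,700,000,000,000,000 / 1,125,899,906,842,624 = 8.62 PiB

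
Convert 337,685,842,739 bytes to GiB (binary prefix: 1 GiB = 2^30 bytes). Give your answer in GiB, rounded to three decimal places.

314.494 GiB

337,685,842,739 bytes given.
1 GiB = 2^30 bytes = 1,073,741,824 bytes
337,685,842,739 / 1,073,741,824 = 314.494 GiB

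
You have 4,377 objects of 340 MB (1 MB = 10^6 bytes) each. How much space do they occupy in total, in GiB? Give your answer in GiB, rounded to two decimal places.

1,385.98 GiB

Total = 4,377 × 340 MB = 1,488,180 MB
= 1,488,180 × 1,000,000 bytes = 1,488,180,000,000 bytes
1 GiB = 1,073,741,824 bytes
1,488,180,000,000 / 1,073,741,824 = 1,385.98 GiB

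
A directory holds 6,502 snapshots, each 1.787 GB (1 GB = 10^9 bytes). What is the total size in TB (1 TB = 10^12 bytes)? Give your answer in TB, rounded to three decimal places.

Total = 6,502 × 1.787 GB = 11619.074 GB
= 11619.074 × 1,000,000,000 bytes = 11,619,074,000,000 bytes
1 TB = 1,000,000,000,000 bytes
11,619,074,000,000 / 1,000,000,000,000 = 11.619 TB

11.619 TB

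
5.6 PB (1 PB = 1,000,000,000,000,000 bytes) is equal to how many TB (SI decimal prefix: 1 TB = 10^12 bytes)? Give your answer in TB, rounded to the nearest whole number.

5.6 PB = 5.6 × 10^15 bytes = 5,600,000,000,000,000 bytes
1 TB = 1,000,000,000,000 bytes
5,600,000,000,000,000 / 1,000,000,000,000 = 5,600 TB

5,600 TB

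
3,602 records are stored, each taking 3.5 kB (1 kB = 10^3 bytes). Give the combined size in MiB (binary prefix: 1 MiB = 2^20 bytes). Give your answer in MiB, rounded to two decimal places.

12.02 MiB

Total = 3,602 × 3.5 kB = 12,607 kB
= 12,607 × 1,000 bytes = 12,607,000 bytes
1 MiB = 1,048,576 bytes
12,607,000 / 1,048,576 = 12.02 MiB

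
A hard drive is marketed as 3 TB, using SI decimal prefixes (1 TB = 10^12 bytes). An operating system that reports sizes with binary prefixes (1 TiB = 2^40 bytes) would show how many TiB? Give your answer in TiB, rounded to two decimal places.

3 TB × 1,000,000,000,000 bytes/TB = 3,000,000,000,000 bytes
1 TiB = 2^40 bytes = 1,099,511,627,776 bytes
3,000,000,000,000 / 1,099,511,627,776 = 2.73 TiB

2.73 TiB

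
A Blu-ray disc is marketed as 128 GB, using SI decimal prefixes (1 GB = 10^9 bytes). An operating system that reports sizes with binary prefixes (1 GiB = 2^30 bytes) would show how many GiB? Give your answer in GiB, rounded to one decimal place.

119.2 GiB

128 GB = 128 × 10^9 bytes = 128,000,000,000 bytes
1 GiB = 1,073,741,824 bytes
128,000,000,000 / 1,073,741,824 = 119.2 GiB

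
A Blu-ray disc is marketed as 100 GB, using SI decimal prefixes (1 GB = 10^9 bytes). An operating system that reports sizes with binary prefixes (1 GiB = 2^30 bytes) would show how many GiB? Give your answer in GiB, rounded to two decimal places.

93.13 GiB

100 GB = 100 × 10^9 bytes = 100,000,000,000 bytes
1 GiB = 2^30 bytes = 1,073,741,824 bytes
100,000,000,000 / 1,073,741,824 = 93.13 GiB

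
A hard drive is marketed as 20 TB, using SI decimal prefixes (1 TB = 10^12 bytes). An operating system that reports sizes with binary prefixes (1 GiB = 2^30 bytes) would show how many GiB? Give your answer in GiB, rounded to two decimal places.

18,626.45 GiB

20 TB × 1,000,000,000,000 bytes/TB = 20,000,000,000,000 bytes
1 GiB = 1,073,741,824 bytes
20,000,000,000,000 / 1,073,741,824 = 18,626.45 GiB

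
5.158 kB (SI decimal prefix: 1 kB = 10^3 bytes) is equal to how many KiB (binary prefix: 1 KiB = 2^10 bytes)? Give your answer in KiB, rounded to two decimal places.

5.04 KiB

5.158 kB = 5.158 × 10^3 bytes = 5,158 bytes
1 KiB = 2^10 bytes = 1,024 bytes
5,158 / 1,024 = 5.04 KiB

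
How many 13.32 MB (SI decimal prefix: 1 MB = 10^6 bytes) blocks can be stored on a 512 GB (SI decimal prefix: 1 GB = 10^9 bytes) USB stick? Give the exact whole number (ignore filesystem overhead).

Capacity: 512 GB = 512,000,000,000 bytes
Per item: 13.32 MB = 13,320,000 bytes
⌊512,000,000,000 / 13,320,000⌋ = 38,438

38,438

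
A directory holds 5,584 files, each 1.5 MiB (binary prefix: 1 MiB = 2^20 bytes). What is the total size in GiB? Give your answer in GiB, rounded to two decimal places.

Total = 5,584 × 1.5 MiB = 8376 MiB
= 8376 × 1,048,576 bytes = 8,782,872,576 bytes
1 GiB = 1,073,741,824 bytes
8,782,872,576 / 1,073,741,824 = 8.18 GiB

8.18 GiB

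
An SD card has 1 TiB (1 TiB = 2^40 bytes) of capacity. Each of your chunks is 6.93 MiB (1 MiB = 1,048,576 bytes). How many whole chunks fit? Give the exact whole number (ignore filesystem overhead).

Capacity: 1 TiB = 1,099,511,627,776 bytes
Per item: 6.93 MiB = 7,266,631.68 bytes
⌊1,099,511,627,776 / 7,266,631.68⌋ = 151,309

151,309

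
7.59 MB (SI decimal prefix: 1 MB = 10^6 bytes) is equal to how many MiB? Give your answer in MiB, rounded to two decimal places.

7.24 MiB

7.59 MB = 7.59 × 10^6 bytes = 7,590,000 bytes
1 MiB = 2^20 bytes = 1,048,576 bytes
7,590,000 / 1,048,576 = 7.24 MiB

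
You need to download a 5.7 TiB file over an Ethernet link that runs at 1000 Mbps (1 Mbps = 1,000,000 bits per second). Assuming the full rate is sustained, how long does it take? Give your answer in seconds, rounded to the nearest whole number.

50,138 seconds

5.7 TiB = 6,267,216,278,323.2 bytes = 50,137,730,226,585.6 bits
1000 Mbps = 1,000,000,000 bits/s
time = 50,137,730,226,585.6 / 1,000,000,000 = 50,138 s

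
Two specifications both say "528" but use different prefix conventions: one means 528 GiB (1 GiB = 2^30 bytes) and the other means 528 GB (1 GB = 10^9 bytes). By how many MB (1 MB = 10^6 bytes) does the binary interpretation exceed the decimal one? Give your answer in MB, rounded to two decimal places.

528 GiB = 528 × 1,073,741,824 = 566,935,683,072 bytes
528 GB = 528 × 1,000,000,000 = 528,000,000,000 bytes
difference = 38,935,683,072 bytes
38,935,683,072 / 1,000,000 = 38,935.68 MB

38,935.68 MB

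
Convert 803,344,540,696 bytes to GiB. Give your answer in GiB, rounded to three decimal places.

748.173 GiB

803,344,540,696 bytes given.
1 GiB = 1,073,741,824 bytes
803,344,540,696 / 1,073,741,824 = 748.173 GiB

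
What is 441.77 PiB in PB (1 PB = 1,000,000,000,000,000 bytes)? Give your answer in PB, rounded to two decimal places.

497.39 PB

441.77 PiB × 1,125,899,906,842,624 bytes/PiB = 497,388,801,845,866,004.48 bytes
1 PB = 1,000,000,000,000,000 bytes
497,388,801,845,866,004.48 / 1,000,000,000,000,000 = 497.39 PB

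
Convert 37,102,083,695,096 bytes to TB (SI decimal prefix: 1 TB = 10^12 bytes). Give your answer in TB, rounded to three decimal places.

37.102 TB

37,102,083,695,096 bytes given.
1 TB = 10^12 bytes = 1,000,000,000,000 bytes
37,102,083,695,096 / 1,000,000,000,000 = 37.102 TB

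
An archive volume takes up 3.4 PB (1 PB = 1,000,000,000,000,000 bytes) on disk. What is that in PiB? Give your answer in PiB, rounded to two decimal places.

3.02 PiB

3.4 PB × 1,000,000,000,000,000 bytes/PB = 3,400,000,000,000,000 bytes
1 PiB = 2^50 bytes = 1,125,899,906,842,624 bytes
3,400,000,000,000,000 / 1,125,899,906,842,624 = 3.02 PiB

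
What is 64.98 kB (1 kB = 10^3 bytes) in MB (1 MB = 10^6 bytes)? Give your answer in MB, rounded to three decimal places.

0.065 MB

64.98 kB × 1,000 bytes/kB = 64,980 bytes
1 MB = 10^6 bytes = 1,000,000 bytes
64,980 / 1,000,000 = 0.065 MB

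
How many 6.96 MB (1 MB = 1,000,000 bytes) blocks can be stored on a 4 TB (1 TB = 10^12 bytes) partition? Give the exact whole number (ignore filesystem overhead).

Capacity: 4 TB = 4,000,000,000,000 bytes
Per item: 6.96 MB = 6,960,000 bytes
⌊4,000,000,000,000 / 6,960,000⌋ = 574,712

574,712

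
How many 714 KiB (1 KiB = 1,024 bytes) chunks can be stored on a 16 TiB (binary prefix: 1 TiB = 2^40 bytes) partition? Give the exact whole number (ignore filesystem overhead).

Capacity: 16 TiB = 17,592,186,044,416 bytes
Per item: 714 KiB = 731,136 bytes
⌊17,592,186,044,416 / 731,136⌋ = 24,061,441

24,061,441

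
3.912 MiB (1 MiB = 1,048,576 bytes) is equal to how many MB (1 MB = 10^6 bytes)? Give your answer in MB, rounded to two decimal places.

4.10 MB

3.912 MiB = 3.912 × 2^20 bytes = 4,102,029.312 bytes
1 MB = 10^6 bytes = 1,000,000 bytes
4,102,029.312 / 1,000,000 = 4.10 MB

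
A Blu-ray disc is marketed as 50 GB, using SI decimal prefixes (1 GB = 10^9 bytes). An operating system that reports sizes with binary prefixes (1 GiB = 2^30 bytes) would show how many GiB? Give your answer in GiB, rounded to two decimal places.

50 GB × 1,000,000,000 bytes/GB = 50,000,000,000 bytes
1 GiB = 2^30 bytes = 1,073,741,824 bytes
50,000,000,000 / 1,073,741,824 = 46.57 GiB

46.57 GiB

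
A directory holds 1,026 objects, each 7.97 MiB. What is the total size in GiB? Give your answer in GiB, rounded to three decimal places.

7.986 GiB

Total = 1,026 × 7.97 MiB = 8177.22 MiB
= 8177.22 × 1,048,576 bytes = 8,574,436,638.72 bytes
1 GiB = 1,073,741,824 bytes
8,574,436,638.72 / 1,073,741,824 = 7.986 GiB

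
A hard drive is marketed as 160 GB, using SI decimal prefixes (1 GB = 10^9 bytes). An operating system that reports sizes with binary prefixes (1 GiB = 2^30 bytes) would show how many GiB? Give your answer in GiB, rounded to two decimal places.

149.01 GiB

160 GB = 160 × 10^9 bytes = 160,000,000,000 bytes
1 GiB = 1,073,741,824 bytes
160,000,000,000 / 1,073,741,824 = 149.01 GiB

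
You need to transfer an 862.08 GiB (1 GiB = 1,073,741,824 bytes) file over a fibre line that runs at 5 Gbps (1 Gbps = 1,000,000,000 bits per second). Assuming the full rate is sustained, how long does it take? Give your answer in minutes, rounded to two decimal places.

24.68 minutes

862.08 GiB = 925,651,351,633.92 bytes = 7,405,210,813,071.36 bits
5 Gbps = 5,000,000,000 bits/s
time = 7,405,210,813,071.36 / 5,000,000,000 = 1,481.042 s
1,481.042 s / 60 = 24.68 minutes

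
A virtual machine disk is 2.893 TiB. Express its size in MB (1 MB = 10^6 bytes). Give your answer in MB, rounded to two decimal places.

3,180,887.14 MB

2.893 TiB = 2.893 × 2^40 bytes = 3,180,887,139,155.968 bytes
1 MB = 1,000,000 bytes
3,180,887,139,155.968 / 1,000,000 = 3,180,887.14 MB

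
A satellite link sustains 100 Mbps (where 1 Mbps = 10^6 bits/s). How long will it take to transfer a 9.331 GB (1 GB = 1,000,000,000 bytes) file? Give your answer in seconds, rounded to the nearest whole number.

9.331 GB = 9,331,000,000 bytes = 74,648,000,000 bits
100 Mbps = 100,000,000 bits/s
time = 74,648,000,000 / 100,000,000 = 746 s

746 seconds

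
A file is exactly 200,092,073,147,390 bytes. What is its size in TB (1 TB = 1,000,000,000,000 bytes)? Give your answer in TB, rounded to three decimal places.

200.092 TB

200,092,073,147,390 bytes given.
1 TB = 10^12 bytes = 1,000,000,000,000 bytes
200,092,073,147,390 / 1,000,000,000,000 = 200.092 TB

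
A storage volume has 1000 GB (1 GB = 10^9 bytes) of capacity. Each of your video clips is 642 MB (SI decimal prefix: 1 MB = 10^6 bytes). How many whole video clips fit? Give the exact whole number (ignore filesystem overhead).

Capacity: 1000 GB = 1,000,000,000,000 bytes
Per item: 642 MB = 642,000,000 bytes
⌊1,000,000,000,000 / 642,000,000⌋ = 1,557

1,557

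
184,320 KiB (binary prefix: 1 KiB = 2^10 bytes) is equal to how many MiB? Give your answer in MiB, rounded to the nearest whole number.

184,320 KiB = 184,320 × 2^10 bytes = 188,743,680 bytes
1 MiB = 2^20 bytes = 1,048,576 bytes
188,743,680 / 1,048,576 = 180 MiB

180 MiB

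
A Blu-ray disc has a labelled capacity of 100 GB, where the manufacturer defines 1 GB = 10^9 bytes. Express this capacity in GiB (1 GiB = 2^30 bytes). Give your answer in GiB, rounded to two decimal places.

100 GB = 100 × 10^9 bytes = 100,000,000,000 bytes
1 GiB = 1,073,741,824 bytes
100,000,000,000 / 1,073,741,824 = 93.13 GiB

93.13 GiB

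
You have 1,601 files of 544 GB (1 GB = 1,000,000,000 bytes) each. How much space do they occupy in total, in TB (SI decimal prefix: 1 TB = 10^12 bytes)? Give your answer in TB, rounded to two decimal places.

870.94 TB

Total = 1,601 × 544 GB = 870,944 GB
= 870,944 × 1,000,000,000 bytes = 870,944,000,000,000 bytes
1 TB = 1,000,000,000,000 bytes
870,944,000,000,000 / 1,000,000,000,000 = 870.94 TB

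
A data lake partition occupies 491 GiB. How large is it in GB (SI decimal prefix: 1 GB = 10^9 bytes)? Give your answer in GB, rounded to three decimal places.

527.207 GB

491 GiB × 1,073,741,824 bytes/GiB = 527,207,235,584 bytes
1 GB = 10^9 bytes = 1,000,000,000 bytes
527,207,235,584 / 1,000,000,000 = 527.207 GB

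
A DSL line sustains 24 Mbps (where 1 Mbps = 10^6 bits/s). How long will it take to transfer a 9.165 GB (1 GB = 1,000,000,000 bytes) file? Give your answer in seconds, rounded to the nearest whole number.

3,055 seconds

9.165 GB = 9,165,000,000 bytes = 73,320,000,000 bits
24 Mbps = 24,000,000 bits/s
time = 73,320,000,000 / 24,000,000 = 3,055 s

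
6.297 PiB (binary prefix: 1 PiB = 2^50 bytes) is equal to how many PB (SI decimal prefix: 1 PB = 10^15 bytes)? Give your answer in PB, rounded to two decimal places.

6.297 PiB × 1,125,899,906,842,624 bytes/PiB = 7,089,791,713,388,003.328 bytes
1 PB = 10^15 bytes = 1,000,000,000,000,000 bytes
7,089,791,713,388,003.328 / 1,000,000,000,000,000 = 7.09 PB

7.09 PB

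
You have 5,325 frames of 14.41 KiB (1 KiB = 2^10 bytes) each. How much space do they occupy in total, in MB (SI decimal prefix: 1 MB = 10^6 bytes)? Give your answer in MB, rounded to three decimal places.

Total = 5,325 × 14.41 KiB = 76733.25 KiB
= 76733.25 × 1,024 bytes = 78,574,848 bytes
1 MB = 1,000,000 bytes
78,574,848 / 1,000,000 = 78.575 MB

78.575 MB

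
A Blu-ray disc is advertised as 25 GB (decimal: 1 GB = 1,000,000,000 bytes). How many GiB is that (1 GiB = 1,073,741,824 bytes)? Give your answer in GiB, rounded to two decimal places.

25 GB × 1,000,000,000 bytes/GB = 25,000,000,000 bytes
1 GiB = 1,073,741,824 bytes
25,000,000,000 / 1,073,741,824 = 23.28 GiB

23.28 GiB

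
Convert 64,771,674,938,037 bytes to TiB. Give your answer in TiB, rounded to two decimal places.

58.91 TiB

64,771,674,938,037 bytes given.
1 TiB = 1,099,511,627,776 bytes
64,771,674,938,037 / 1,099,511,627,776 = 58.91 TiB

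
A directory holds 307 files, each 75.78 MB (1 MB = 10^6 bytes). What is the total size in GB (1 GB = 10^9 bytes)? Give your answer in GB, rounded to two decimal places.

Total = 307 × 75.78 MB = 23264.46 MB
= 23264.46 × 1,000,000 bytes = 23,264,460,000 bytes
1 GB = 1,000,000,000 bytes
23,264,460,000 / 1,000,000,000 = 23.26 GB

23.26 GB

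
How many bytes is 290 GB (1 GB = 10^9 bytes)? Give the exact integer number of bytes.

290,000,000,000 bytes

290 × 1,000,000,000 = 290,000,000,000 bytes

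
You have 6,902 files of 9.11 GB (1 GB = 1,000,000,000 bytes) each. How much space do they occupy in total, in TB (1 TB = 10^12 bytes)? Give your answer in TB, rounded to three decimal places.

62.877 TB

Total = 6,902 × 9.11 GB = 62877.22 GB
= 62877.22 × 1,000,000,000 bytes = 62,877,220,000,000 bytes
1 TB = 1,000,000,000,000 bytes
62,877,220,000,000 / 1,000,000,000,000 = 62.877 TB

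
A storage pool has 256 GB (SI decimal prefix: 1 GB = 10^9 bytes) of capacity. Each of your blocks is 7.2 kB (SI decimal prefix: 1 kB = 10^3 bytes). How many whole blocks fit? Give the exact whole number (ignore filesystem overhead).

35,555,555

Capacity: 256 GB = 256,000,000,000 bytes
Per item: 7.2 kB = 7,200 bytes
⌊256,000,000,000 / 7,200⌋ = 35,555,555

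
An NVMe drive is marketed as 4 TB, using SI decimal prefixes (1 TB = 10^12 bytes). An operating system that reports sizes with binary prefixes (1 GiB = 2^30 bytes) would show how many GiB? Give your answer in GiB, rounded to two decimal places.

3,725.29 GiB

4 TB × 1,000,000,000,000 bytes/TB = 4,000,000,000,000 bytes
1 GiB = 2^30 bytes = 1,073,741,824 bytes
4,000,000,000,000 / 1,073,741,824 = 3,725.29 GiB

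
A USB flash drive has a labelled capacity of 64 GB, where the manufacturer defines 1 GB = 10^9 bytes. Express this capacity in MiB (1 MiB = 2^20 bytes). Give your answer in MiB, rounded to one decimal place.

61,035.2 MiB

64 GB × 1,000,000,000 bytes/GB = 64,000,000,000 bytes
1 MiB = 2^20 bytes = 1,048,576 bytes
64,000,000,000 / 1,048,576 = 61,035.2 MiB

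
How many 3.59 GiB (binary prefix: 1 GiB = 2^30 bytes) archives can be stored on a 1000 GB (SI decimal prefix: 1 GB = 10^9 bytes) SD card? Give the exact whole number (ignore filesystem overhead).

259

Capacity: 1000 GB = 1,000,000,000,000 bytes
Per item: 3.59 GiB = 3,854,733,148.16 bytes
⌊1,000,000,000,000 / 3,854,733,148.16⌋ = 259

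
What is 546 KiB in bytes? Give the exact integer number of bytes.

546 × 1,024 = 559,104 bytes  (1 KiB = 2^10 bytes)

559,104 bytes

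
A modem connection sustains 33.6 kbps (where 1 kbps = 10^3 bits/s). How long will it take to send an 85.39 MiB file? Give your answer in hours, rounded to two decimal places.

5.92 hours

85.39 MiB = 89,537,904.64 bytes = 716,303,237.12 bits
33.6 kbps = 33,600 bits/s
time = 716,303,237.12 / 33,600 = 21,318.5487 s
21,318.5487 s / 3600 = 5.92 hours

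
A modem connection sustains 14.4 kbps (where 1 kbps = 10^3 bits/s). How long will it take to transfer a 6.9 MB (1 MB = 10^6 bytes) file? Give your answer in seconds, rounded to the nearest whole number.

6.9 MB = 6,900,000 bytes = 55,200,000 bits
14.4 kbps = 14,400 bits/s
time = 55,200,000 / 14,400 = 3,833 s

3,833 seconds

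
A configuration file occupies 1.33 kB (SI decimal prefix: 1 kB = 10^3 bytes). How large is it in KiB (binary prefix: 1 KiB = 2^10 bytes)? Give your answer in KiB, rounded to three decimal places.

1.299 KiB

1.33 kB × 1,000 bytes/kB = 1,330 bytes
1 KiB = 1,024 bytes
1,330 / 1,024 = 1.299 KiB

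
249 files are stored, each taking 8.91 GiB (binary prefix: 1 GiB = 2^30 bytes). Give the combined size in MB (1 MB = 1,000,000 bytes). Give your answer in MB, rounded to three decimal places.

2,382,192.873 MB

Total = 249 × 8.91 GiB = 2218.59 GiB
= 2218.59 × 1,073,741,824 bytes = 2,382,192,873,308.16 bytes
1 MB = 1,000,000 bytes
2,382,192,873,308.16 / 1,000,000 = 2,382,192.873 MB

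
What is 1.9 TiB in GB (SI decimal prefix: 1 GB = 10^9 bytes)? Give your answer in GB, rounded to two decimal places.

1.9 TiB = 1.9 × 2^40 bytes = 2,089,072,092,774.4 bytes
1 GB = 10^9 bytes = 1,000,000,000 bytes
2,089,072,092,774.4 / 1,000,000,000 = 2,089.07 GB

2,089.07 GB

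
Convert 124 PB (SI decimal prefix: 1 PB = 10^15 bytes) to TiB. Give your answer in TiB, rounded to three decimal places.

124 PB × 1,000,000,000,000,000 bytes/PB = 124,000,000,000,000,000 bytes
1 TiB = 2^40 bytes = 1,099,511,627,776 bytes
124,000,000,000,000,000 / 1,099,511,627,776 = 112,777.343 TiB

112,777.343 TiB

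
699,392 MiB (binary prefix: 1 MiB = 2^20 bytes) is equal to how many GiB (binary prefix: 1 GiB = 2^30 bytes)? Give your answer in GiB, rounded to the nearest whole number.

699,392 MiB × 1,048,576 bytes/MiB = 733,365,665,792 bytes
1 GiB = 1,073,741,824 bytes
733,365,665,792 / 1,073,741,824 = 683 GiB

683 GiB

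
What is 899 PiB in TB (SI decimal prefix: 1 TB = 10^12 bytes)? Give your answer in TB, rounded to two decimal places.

1,012,184.02 TB

899 PiB = 899 × 2^50 bytes = 1,012,184,016,251,518,976 bytes
1 TB = 10^12 bytes = 1,000,000,000,000 bytes
1,012,184,016,251,518,976 / 1,000,000,000,000 = 1,012,184.02 TB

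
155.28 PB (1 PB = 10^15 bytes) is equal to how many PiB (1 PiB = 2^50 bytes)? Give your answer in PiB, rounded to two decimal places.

155.28 PB × 1,000,000,000,000,000 bytes/PB = 155,280,000,000,000,000 bytes
1 PiB = 2^50 bytes = 1,125,899,906,842,624 bytes
155,280,000,000,000,000 / 1,125,899,906,842,624 = 137.92 PiB

137.92 PiB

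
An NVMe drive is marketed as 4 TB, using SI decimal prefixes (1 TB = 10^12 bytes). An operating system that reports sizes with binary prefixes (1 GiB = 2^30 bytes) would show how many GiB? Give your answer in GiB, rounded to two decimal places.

3,725.29 GiB

4 TB × 1,000,000,000,000 bytes/TB = 4,000,000,000,000 bytes
1 GiB = 1,073,741,824 bytes
4,000,000,000,000 / 1,073,741,824 = 3,725.29 GiB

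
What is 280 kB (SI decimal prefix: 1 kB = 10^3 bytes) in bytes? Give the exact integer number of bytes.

280,000 bytes

280 × 1,000 = 280,000 bytes  (1 kB = 10^3 bytes)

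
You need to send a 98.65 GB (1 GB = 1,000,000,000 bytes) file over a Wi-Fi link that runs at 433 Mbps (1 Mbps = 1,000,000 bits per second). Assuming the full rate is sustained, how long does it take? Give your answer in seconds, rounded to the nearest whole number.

1,823 seconds

98.65 GB = 98,650,000,000 bytes = 789,200,000,000 bits
433 Mbps = 433,000,000 bits/s
time = 789,200,000,000 / 433,000,000 = 1,823 s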